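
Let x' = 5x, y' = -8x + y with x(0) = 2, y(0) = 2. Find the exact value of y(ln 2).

-116

A = [[5,0],[-8,1]]; eigenvalues λ = 5, 1.
Eigenvectors: (1,-2) for λ=5, (0,-1) for λ=1.
From the initial condition, c_1 = 2, c_2 = -6.
y(ln 2) = (2)(2^5)(-2) + (-6)(2^1)(-1) = -116.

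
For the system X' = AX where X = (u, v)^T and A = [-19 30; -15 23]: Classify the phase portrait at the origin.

unstable spiral

A = [[-19,30],[-15,23]]; det(A-λI) = λ^2 - 4λ + 13.
λ = 2 ± 3i: positive real part.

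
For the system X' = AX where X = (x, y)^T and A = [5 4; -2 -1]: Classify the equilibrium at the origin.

A = [[5,4],[-2,-1]]; det(A-λI) = λ^2 - 4λ + 3.
λ = 1, 3: both positive.

unstable node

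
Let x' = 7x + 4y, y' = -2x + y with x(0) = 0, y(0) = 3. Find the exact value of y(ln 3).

-567

A = [[7,4],[-2,1]]; eigenvalues λ = 5, 3.
Eigenvectors: (-2,1) for λ=5, (-1,1) for λ=3.
From the initial condition, c_1 = -3, c_2 = 6.
y(ln 3) = (-3)(3^5)(1) + (6)(3^3)(1) = -567.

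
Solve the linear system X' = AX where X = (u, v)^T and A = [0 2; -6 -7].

Coefficient matrix A = [[0, 2], [-6, -7]].
Characteristic polynomial det(A - λI) = λ^2 + 7λ + 12 = 0.
Eigenvalues λ = -3, -4.
For λ=-3: (A-λI) row 1 is [3, 2], so an eigenvector is (-2, 3).
For λ=-4: (A-λI) row 1 is [4, 2], so an eigenvector is (-1, 2).
General solution: C_1e^(-3t)(-2,3) + C_2e^(-4t)(-1,2).

u(t) = -2C_1e^(-3t) - C_2e^(-4t), v(t) = 3C_1e^(-3t) + 2C_2e^(-4t)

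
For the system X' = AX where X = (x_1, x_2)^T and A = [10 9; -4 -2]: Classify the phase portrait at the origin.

unstable improper node

A = [[10,9],[-4,-2]]; det(A-λI) = λ^2 - 8λ + 16.
repeated λ = 4 with a single eigenvector.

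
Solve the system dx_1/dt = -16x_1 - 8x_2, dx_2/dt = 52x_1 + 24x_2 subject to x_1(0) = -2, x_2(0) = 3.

x_1(t) = 4e^(4t)sin(4t) - 2e^(4t)cos(4t), x_2(t) = -11e^(4t)sin(4t) + 3e^(4t)cos(4t)

Coefficient matrix A = [[-16, -8], [52, 24]].
Characteristic polynomial det(A - λI) = λ^2 - 8λ + 32 = 0.
Eigenvalues λ = 4 ± 4i (complex conjugate pair).
For λ=4+4i: an eigenvector is (1,-2) - i(-1,3) = (1 + i, -2 - 3i).
A real fundamental pair from Re and Im of e^((4+4i)t)v: X_1 = e^(4t)(cos(4t)·(1,-2) + sin(4t)·(-1,3)), X_2 = e^(4t)(sin(4t)·(1,-2) - cos(4t)·(-1,3)).
General solution: C_1X_1 + C_2X_2.
Applying x_1(0)=-2, x_2(0)=3 gives C_1=-3, C_2=1.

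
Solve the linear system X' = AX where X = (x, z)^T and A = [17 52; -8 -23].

x(t) = 3K_1e^(-3t)sin(4t) - 2K_1e^(-3t)cos(4t) - 2K_2e^(-3t)sin(4t) - 3K_2e^(-3t)cos(4t), z(t) = -K_1e^(-3t)sin(4t) + K_1e^(-3t)cos(4t) + K_2e^(-3t)sin(4t) + K_2e^(-3t)cos(4t)

Coefficient matrix A = [[17, 52], [-8, -23]].
Characteristic polynomial det(A - λI) = λ^2 + 6λ + 25 = 0.
Eigenvalues λ = -3 ± 4i (complex conjugate pair).
For λ=-3+4i: an eigenvector is (-2,1) - i(3,-1) = (-2 - 3i, 1 + i).
A real fundamental pair from Re and Im of e^((-3+4i)t)v: X_1 = e^(-3t)(cos(4t)·(-2,1) + sin(4t)·(3,-1)), X_2 = e^(-3t)(sin(4t)·(-2,1) - cos(4t)·(3,-1)).
General solution: K_1X_1 + K_2X_2.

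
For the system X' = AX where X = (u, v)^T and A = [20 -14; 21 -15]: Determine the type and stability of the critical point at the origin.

saddle

A = [[20,-14],[21,-15]]; det(A-λI) = λ^2 - 5λ - 6.
λ = -1, 6: opposite signs.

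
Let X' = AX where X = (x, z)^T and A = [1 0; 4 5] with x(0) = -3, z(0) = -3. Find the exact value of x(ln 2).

A = [[1,0],[4,5]]; eigenvalues λ = 5, 1.
Eigenvectors: (0,-1) for λ=5, (-1,1) for λ=1.
From the initial condition, c_1 = 6, c_2 = 3.
x(ln 2) = (6)(2^5)(0) + (3)(2^1)(-1) = -6.

-6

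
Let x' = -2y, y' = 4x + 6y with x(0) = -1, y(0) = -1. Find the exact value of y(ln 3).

-297

A = [[0,-2],[4,6]]; eigenvalues λ = 2, 4.
Eigenvectors: (-1,1) for λ=2, (1,-2) for λ=4.
From the initial condition, c_1 = 3, c_2 = 2.
y(ln 3) = (3)(3^2)(1) + (2)(3^4)(-2) = -297.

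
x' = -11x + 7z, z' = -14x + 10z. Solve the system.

Coefficient matrix A = [[-11, 7], [-14, 10]].
Characteristic polynomial det(A - λI) = λ^2 + λ - 12 = 0.
Eigenvalues λ = -4, 3.
For λ=-4: (A-λI) row 1 is [-7, 7], so an eigenvector is (-1, -1).
For λ=3: (A-λI) row 1 is [-14, 7], so an eigenvector is (-1, -2).
General solution: K_1e^(-4t)(-1,-1) + K_2e^(3t)(-1,-2).

x(t) = -K_1e^(-4t) - K_2e^(3t), z(t) = -K_1e^(-4t) - 2K_2e^(3t)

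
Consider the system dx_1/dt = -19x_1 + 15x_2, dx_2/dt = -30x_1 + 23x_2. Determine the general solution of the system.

Coefficient matrix A = [[-19, 15], [-30, 23]].
Characteristic polynomial det(A - λI) = λ^2 - 4λ + 13 = 0.
Eigenvalues λ = 2 ± 3i (complex conjugate pair).
For λ=2+3i: an eigenvector is (2,3) - i(1,1) = (2 - i, 3 - i).
A real fundamental pair from Re and Im of e^((2+3i)t)v: X_1 = e^(2t)(cos(3t)·(2,3) + sin(3t)·(1,1)), X_2 = e^(2t)(sin(3t)·(2,3) - cos(3t)·(1,1)).
General solution: c_1X_1 + c_2X_2.

x_1(t) = c_1e^(2t)sin(3t) + 2c_1e^(2t)cos(3t) + 2c_2e^(2t)sin(3t) - c_2e^(2t)cos(3t), x_2(t) = c_1e^(2t)sin(3t) + 3c_1e^(2t)cos(3t) + 3c_2e^(2t)sin(3t) - c_2e^(2t)cos(3t)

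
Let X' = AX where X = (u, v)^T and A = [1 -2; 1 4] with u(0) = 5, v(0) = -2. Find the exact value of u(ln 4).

A = [[1,-2],[1,4]]; eigenvalues λ = 2, 3.
Eigenvectors: (-2,1) for λ=2, (1,-1) for λ=3.
From the initial condition, c_1 = -3, c_2 = -1.
u(ln 4) = (-3)(4^2)(-2) + (-1)(4^3)(1) = 32.

32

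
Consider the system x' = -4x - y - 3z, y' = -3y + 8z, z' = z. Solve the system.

x(t) = -C_1e^(-3t) + C_2e^(-4t) - C_3e^(t), y(t) = C_1e^(-3t) + 2C_3e^(t), z(t) = C_3e^(t)

Coefficient matrix A = [[-4, -1, -3], [0, -3, 8], [0, 0, 1]].
det(A - λI) = 0 gives eigenvalues λ = -3, -4, 1.
For λ=-3: eigenvector (-1,1,0).
For λ=-4: eigenvector (1,0,0).
For λ=1: eigenvector (-1,2,1).
General solution: C_1e^(-3t)(-1,1,0) + C_2e^(-4t)(1,0,0) + C_3e^(t)(-1,2,1).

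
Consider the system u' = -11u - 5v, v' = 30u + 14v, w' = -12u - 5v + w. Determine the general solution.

u(t) = -C_2e^(4t) + C_3e^(-t), v(t) = 3C_2e^(4t) - 2C_3e^(-t), w(t) = C_1e^(t) - C_2e^(4t) + C_3e^(-t)

Coefficient matrix A = [[-11, -5, 0], [30, 14, 0], [-12, -5, 1]].
det(A - λI) = 0 gives eigenvalues λ = 1, 4, -1.
For λ=1: eigenvector (0,0,1).
For λ=4: eigenvector (-1,3,-1).
For λ=-1: eigenvector (1,-2,1).
General solution: C_1e^(t)(0,0,1) + C_2e^(4t)(-1,3,-1) + C_3e^(-t)(1,-2,1).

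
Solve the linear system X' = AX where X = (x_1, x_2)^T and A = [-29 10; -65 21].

x_1(t) = c_1e^(-4t)sin(5t) + c_1e^(-4t)cos(5t) + c_2e^(-4t)sin(5t) - c_2e^(-4t)cos(5t), x_2(t) = 2c_1e^(-4t)sin(5t) + 3c_1e^(-4t)cos(5t) + 3c_2e^(-4t)sin(5t) - 2c_2e^(-4t)cos(5t)

Coefficient matrix A = [[-29, 10], [-65, 21]].
Characteristic polynomial det(A - λI) = λ^2 + 8λ + 41 = 0.
Eigenvalues λ = -4 ± 5i (complex conjugate pair).
For λ=-4+5i: an eigenvector is (1,3) - i(1,2) = (1 - i, 3 - 2i).
A real fundamental pair from Re and Im of e^((-4+5i)t)v: X_1 = e^(-4t)(cos(5t)·(1,3) + sin(5t)·(1,2)), X_2 = e^(-4t)(sin(5t)·(1,3) - cos(5t)·(1,2)).
General solution: c_1X_1 + c_2X_2.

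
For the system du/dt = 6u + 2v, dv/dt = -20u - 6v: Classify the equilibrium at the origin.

center

A = [[6,2],[-20,-6]]; det(A-λI) = λ^2 + 4.
λ = 0 ± 2i: zero real part.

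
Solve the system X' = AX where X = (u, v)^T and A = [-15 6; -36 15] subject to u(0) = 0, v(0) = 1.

u(t) = e^(3t) - e^(-3t), v(t) = 3e^(3t) - 2e^(-3t)

Coefficient matrix A = [[-15, 6], [-36, 15]].
Characteristic polynomial det(A - λI) = λ^2 - 9 = 0.
Eigenvalues λ = 3, -3.
For λ=3: (A-λI) row 1 is [-18, 6], so an eigenvector is (1, 3).
For λ=-3: (A-λI) row 1 is [-12, 6], so an eigenvector is (1, 2).
General solution: C_1e^(3t)(1,3) + C_2e^(-3t)(1,2).
Applying u(0)=0, v(0)=1 gives C_1=1, C_2=-1.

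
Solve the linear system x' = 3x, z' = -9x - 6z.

Coefficient matrix A = [[3, 0], [-9, -6]].
Characteristic polynomial det(A - λI) = λ^2 + 3λ - 18 = 0.
Eigenvalues λ = 3, -6.
For λ=3: (A-λI) row 2 is [-9, -9], so an eigenvector is (1, -1).
For λ=-6: (A-λI) row 1 is [9, 0], so an eigenvector is (0, 1).
General solution: C_1e^(3t)(1,-1) + C_2e^(-6t)(0,1).

x(t) = C_1e^(3t), z(t) = -C_1e^(3t) + C_2e^(-6t)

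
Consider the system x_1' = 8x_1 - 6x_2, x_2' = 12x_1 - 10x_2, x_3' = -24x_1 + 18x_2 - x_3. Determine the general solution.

Coefficient matrix A = [[8, -6, 0], [12, -10, 0], [-24, 18, -1]].
det(A - λI) = 0 gives eigenvalues λ = -4, 2, -1.
For λ=-4: eigenvector (1,2,-4).
For λ=2: eigenvector (-1,-1,2).
For λ=-1: eigenvector (0,0,1).
General solution: K_1e^(-4t)(1,2,-4) + K_2e^(2t)(-1,-1,2) + K_3e^(-t)(0,0,1).

x_1(t) = K_1e^(-4t) - K_2e^(2t), x_2(t) = 2K_1e^(-4t) - K_2e^(2t), x_3(t) = -4K_1e^(-4t) + 2K_2e^(2t) + K_3e^(-t)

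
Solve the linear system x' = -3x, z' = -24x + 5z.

x(t) = -C_2e^(-3t), z(t) = -C_1e^(5t) - 3C_2e^(-3t)

Coefficient matrix A = [[-3, 0], [-24, 5]].
Characteristic polynomial det(A - λI) = λ^2 - 2λ - 15 = 0.
Eigenvalues λ = 5, -3.
For λ=5: (A-λI) row 1 is [-8, 0], so an eigenvector is (0, -1).
For λ=-3: (A-λI) row 2 is [-24, 8], so an eigenvector is (-1, -3).
General solution: C_1e^(5t)(0,-1) + C_2e^(-3t)(-1,-3).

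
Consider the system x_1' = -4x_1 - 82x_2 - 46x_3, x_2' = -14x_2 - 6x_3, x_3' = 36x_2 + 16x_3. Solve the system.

x_1(t) = c_1e^(-4t) + 5c_2e^(-2t) - 7c_3e^(4t), x_2(t) = c_2e^(-2t) - c_3e^(4t), x_3(t) = -2c_2e^(-2t) + 3c_3e^(4t)

Coefficient matrix A = [[-4, -82, -46], [0, -14, -6], [0, 36, 16]].
det(A - λI) = 0 gives eigenvalues λ = -4, -2, 4.
For λ=-4: eigenvector (1,0,0).
For λ=-2: eigenvector (5,1,-2).
For λ=4: eigenvector (-7,-1,3).
General solution: c_1e^(-4t)(1,0,0) + c_2e^(-2t)(5,1,-2) + c_3e^(4t)(-7,-1,3).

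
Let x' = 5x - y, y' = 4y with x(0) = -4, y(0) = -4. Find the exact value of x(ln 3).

-324

A = [[5,-1],[0,4]]; eigenvalues λ = 4, 5.
Eigenvectors: (1,1) for λ=4, (-1,0) for λ=5.
From the initial condition, c_1 = -4, c_2 = 0.
x(ln 3) = (-4)(3^4)(1) + (0)(3^5)(-1) = -324.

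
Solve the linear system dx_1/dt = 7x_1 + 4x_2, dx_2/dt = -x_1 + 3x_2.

x_1(t) = 2K_1e^(5t) + 2K_2te^(5t) + 3K_2e^(5t), x_2(t) = -K_1e^(5t) - K_2te^(5t) - K_2e^(5t)

Coefficient matrix A = [[7, 4], [-1, 3]].
Characteristic polynomial det(A - λI) = λ^2 - 10λ + 25 = 0.
Single eigenvalue λ = 5 with algebraic multiplicity 2.
Eigenvector v = (2,-1); generalized eigenvector w with (A-λI)w=v is (3,-1).
General solution: e^(5t)[K_1·v + K_2·(t·v + w)].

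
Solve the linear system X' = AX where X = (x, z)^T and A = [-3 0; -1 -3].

x(t) = -C_2e^(-3t), z(t) = C_1e^(-3t) + C_2te^(-3t) - C_2e^(-3t)

Coefficient matrix A = [[-3, 0], [-1, -3]].
Characteristic polynomial det(A - λI) = λ^2 + 6λ + 9 = 0.
Single eigenvalue λ = -3 with algebraic multiplicity 2.
Eigenvector v = (0,1); generalized eigenvector w with (A-λI)w=v is (-1,-1).
General solution: e^(-3t)[C_1·v + C_2·(t·v + w)].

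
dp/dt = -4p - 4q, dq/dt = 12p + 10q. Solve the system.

Coefficient matrix A = [[-4, -4], [12, 10]].
Characteristic polynomial det(A - λI) = λ^2 - 6λ + 8 = 0.
Eigenvalues λ = 2, 4.
For λ=2: (A-λI) row 1 is [-6, -4], so an eigenvector is (-2, 3).
For λ=4: (A-λI) row 1 is [-8, -4], so an eigenvector is (-1, 2).
General solution: C_1e^(2t)(-2,3) + C_2e^(4t)(-1,2).

p(t) = -2C_1e^(2t) - C_2e^(4t), q(t) = 3C_1e^(2t) + 2C_2e^(4t)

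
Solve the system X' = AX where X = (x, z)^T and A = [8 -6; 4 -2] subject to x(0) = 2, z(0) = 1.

Coefficient matrix A = [[8, -6], [4, -2]].
Characteristic polynomial det(A - λI) = λ^2 - 6λ + 8 = 0.
Eigenvalues λ = 2, 4.
For λ=2: (A-λI) row 1 is [6, -6], so an eigenvector is (-1, -1).
For λ=4: (A-λI) row 1 is [4, -6], so an eigenvector is (-3, -2).
General solution: K_1e^(2t)(-1,-1) + K_2e^(4t)(-3,-2).
Applying x(0)=2, z(0)=1 gives K_1=1, K_2=-1.

x(t) = 3e^(4t) - e^(2t), z(t) = 2e^(4t) - e^(2t)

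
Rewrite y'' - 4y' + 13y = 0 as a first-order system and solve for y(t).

Let x_1 = y, x_2 = y'. Then x_1' = x_2 and x_2' = -13x_1 + 4x_2.
A = [[0,1],[-13,4]]; det(A-λI) = λ^2 - 4λ + 13.
Eigenvalues λ = 2 ± 3i.

y(t) = C_1e^(2t)cos(3t) + C_2e^(2t)sin(3t)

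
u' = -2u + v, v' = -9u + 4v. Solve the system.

Coefficient matrix A = [[-2, 1], [-9, 4]].
Characteristic polynomial det(A - λI) = λ^2 - 2λ + 1 = 0.
Single eigenvalue λ = 1 with algebraic multiplicity 2.
Eigenvector v = (1,3); generalized eigenvector w with (A-λI)w=v is (-1,-2).
General solution: e^(t)[c_1·v + c_2·(t·v + w)].

u(t) = c_1e^(t) + c_2te^(t) - c_2e^(t), v(t) = 3c_1e^(t) + 3c_2te^(t) - 2c_2e^(t)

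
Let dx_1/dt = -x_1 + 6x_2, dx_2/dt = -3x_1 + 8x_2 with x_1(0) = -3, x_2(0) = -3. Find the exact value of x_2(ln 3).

A = [[-1,6],[-3,8]]; eigenvalues λ = 2, 5.
Eigenvectors: (2,1) for λ=2, (1,1) for λ=5.
From the initial condition, c_1 = 0, c_2 = -3.
x_2(ln 3) = (0)(3^2)(1) + (-3)(3^5)(1) = -729.

-729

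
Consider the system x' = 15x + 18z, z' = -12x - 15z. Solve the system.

Coefficient matrix A = [[15, 18], [-12, -15]].
Characteristic polynomial det(A - λI) = λ^2 - 9 = 0.
Eigenvalues λ = -3, 3.
For λ=-3: (A-λI) row 1 is [18, 18], so an eigenvector is (-1, 1).
For λ=3: (A-λI) row 1 is [12, 18], so an eigenvector is (-3, 2).
General solution: C_1e^(-3t)(-1,1) + C_2e^(3t)(-3,2).

x(t) = -C_1e^(-3t) - 3C_2e^(3t), z(t) = C_1e^(-3t) + 2C_2e^(3t)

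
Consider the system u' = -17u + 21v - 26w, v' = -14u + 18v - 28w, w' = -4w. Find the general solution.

Coefficient matrix A = [[-17, 21, -26], [-14, 18, -28], [0, 0, -4]].
det(A - λI) = 0 gives eigenvalues λ = -3, 4, -4.
For λ=-3: eigenvector (3,2,0).
For λ=4: eigenvector (1,1,0).
For λ=-4: eigenvector (-2,0,1).
General solution: C_1e^(-3t)(3,2,0) + C_2e^(4t)(1,1,0) + C_3e^(-4t)(-2,0,1).

u(t) = 3C_1e^(-3t) + C_2e^(4t) - 2C_3e^(-4t), v(t) = 2C_1e^(-3t) + C_2e^(4t), w(t) = C_3e^(-4t)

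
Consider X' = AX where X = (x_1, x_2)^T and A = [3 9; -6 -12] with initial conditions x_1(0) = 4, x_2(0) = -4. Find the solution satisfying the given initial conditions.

Coefficient matrix A = [[3, 9], [-6, -12]].
Characteristic polynomial det(A - λI) = λ^2 + 9λ + 18 = 0.
Eigenvalues λ = -6, -3.
For λ=-6: (A-λI) row 1 is [9, 9], so an eigenvector is (-1, 1).
For λ=-3: (A-λI) row 1 is [6, 9], so an eigenvector is (-3, 2).
General solution: c_1e^(-6t)(-1,1) + c_2e^(-3t)(-3,2).
Applying x_1(0)=4, x_2(0)=-4 gives c_1=-4, c_2=0.

x_1(t) = 4e^(-6t), x_2(t) = -4e^(-6t)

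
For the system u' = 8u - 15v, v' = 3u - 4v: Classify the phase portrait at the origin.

A = [[8,-15],[3,-4]]; det(A-λI) = λ^2 - 4λ + 13.
λ = 2 ± 3i: positive real part.

unstable spiral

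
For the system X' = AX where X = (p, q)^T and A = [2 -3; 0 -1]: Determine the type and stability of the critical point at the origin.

saddle

A = [[2,-3],[0,-1]]; det(A-λI) = λ^2 - λ - 2.
λ = 2, -1: opposite signs.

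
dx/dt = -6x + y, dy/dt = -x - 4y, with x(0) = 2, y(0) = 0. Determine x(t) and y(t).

x(t) = -2te^(-5t) + 2e^(-5t), y(t) = -2te^(-5t)

Coefficient matrix A = [[-6, 1], [-1, -4]].
Characteristic polynomial det(A - λI) = λ^2 + 10λ + 25 = 0.
Single eigenvalue λ = -5 with algebraic multiplicity 2.
Eigenvector v = (1,1); generalized eigenvector w with (A-λI)w=v is (1,2).
General solution: e^(-5t)[C_1·v + C_2·(t·v + w)].
Applying x(0)=2, y(0)=0 gives C_1=4, C_2=-2.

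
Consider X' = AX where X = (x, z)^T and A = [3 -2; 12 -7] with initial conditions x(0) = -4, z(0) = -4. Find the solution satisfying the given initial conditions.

Coefficient matrix A = [[3, -2], [12, -7]].
Characteristic polynomial det(A - λI) = λ^2 + 4λ + 3 = 0.
Eigenvalues λ = -1, -3.
For λ=-1: (A-λI) row 1 is [4, -2], so an eigenvector is (-1, -2).
For λ=-3: (A-λI) row 1 is [6, -2], so an eigenvector is (1, 3).
General solution: c_1e^(-t)(-1,-2) + c_2e^(-3t)(1,3).
Applying x(0)=-4, z(0)=-4 gives c_1=8, c_2=4.

x(t) = -8e^(-t) + 4e^(-3t), z(t) = -16e^(-t) + 12e^(-3t)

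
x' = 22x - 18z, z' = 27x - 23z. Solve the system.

Coefficient matrix A = [[22, -18], [27, -23]].
Characteristic polynomial det(A - λI) = λ^2 + λ - 20 = 0.
Eigenvalues λ = -5, 4.
For λ=-5: (A-λI) row 1 is [27, -18], so an eigenvector is (2, 3).
For λ=4: (A-λI) row 1 is [18, -18], so an eigenvector is (1, 1).
General solution: C_1e^(-5t)(2,3) + C_2e^(4t)(1,1).

x(t) = 2C_1e^(-5t) + C_2e^(4t), z(t) = 3C_1e^(-5t) + C_2e^(4t)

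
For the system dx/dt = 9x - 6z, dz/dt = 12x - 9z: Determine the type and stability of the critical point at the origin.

saddle

A = [[9,-6],[12,-9]]; det(A-λI) = λ^2 - 9.
λ = 3, -3: opposite signs.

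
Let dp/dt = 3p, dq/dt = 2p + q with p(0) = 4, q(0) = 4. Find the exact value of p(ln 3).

A = [[3,0],[2,1]]; eigenvalues λ = 1, 3.
Eigenvectors: (0,1) for λ=1, (-1,-1) for λ=3.
From the initial condition, c_1 = 0, c_2 = -4.
p(ln 3) = (0)(3^1)(0) + (-4)(3^3)(-1) = 108.

108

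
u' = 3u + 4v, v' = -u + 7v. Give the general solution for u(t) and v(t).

Coefficient matrix A = [[3, 4], [-1, 7]].
Characteristic polynomial det(A - λI) = λ^2 - 10λ + 25 = 0.
Single eigenvalue λ = 5 with algebraic multiplicity 2.
Eigenvector v = (-2,-1); generalized eigenvector w with (A-λI)w=v is (-1,-1).
General solution: e^(5t)[C_1·v + C_2·(t·v + w)].

u(t) = -2C_1e^(5t) - 2C_2te^(5t) - C_2e^(5t), v(t) = -C_1e^(5t) - C_2te^(5t) - C_2e^(5t)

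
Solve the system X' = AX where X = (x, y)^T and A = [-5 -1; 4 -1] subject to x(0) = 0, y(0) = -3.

Coefficient matrix A = [[-5, -1], [4, -1]].
Characteristic polynomial det(A - λI) = λ^2 + 6λ + 9 = 0.
Single eigenvalue λ = -3 with algebraic multiplicity 2.
Eigenvector v = (1,-2); generalized eigenvector w with (A-λI)w=v is (0,-1).
General solution: e^(-3t)[c_1·v + c_2·(t·v + w)].
Applying x(0)=0, y(0)=-3 gives c_1=0, c_2=3.

x(t) = 3te^(-3t), y(t) = -6te^(-3t) - 3e^(-3t)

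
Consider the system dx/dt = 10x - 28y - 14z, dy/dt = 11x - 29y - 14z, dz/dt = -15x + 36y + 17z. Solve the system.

Coefficient matrix A = [[10, -28, -14], [11, -29, -14], [-15, 36, 17]].
det(A - λI) = 0 gives eigenvalues λ = -4, -1, 3.
For λ=-4: eigenvector (1,1,-1).
For λ=-1: eigenvector (0,1,-2).
For λ=3: eigenvector (-2,-2,3).
General solution: K_1e^(-4t)(1,1,-1) + K_2e^(-t)(0,1,-2) + K_3e^(3t)(-2,-2,3).

x(t) = K_1e^(-4t) - 2K_3e^(3t), y(t) = K_1e^(-4t) + K_2e^(-t) - 2K_3e^(3t), z(t) = -K_1e^(-4t) - 2K_2e^(-t) + 3K_3e^(3t)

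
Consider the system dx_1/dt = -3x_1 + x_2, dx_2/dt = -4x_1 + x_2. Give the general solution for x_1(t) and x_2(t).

x_1(t) = -C_1e^(-t) - C_2te^(-t) - C_2e^(-t), x_2(t) = -2C_1e^(-t) - 2C_2te^(-t) - 3C_2e^(-t)

Coefficient matrix A = [[-3, 1], [-4, 1]].
Characteristic polynomial det(A - λI) = λ^2 + 2λ + 1 = 0.
Single eigenvalue λ = -1 with algebraic multiplicity 2.
Eigenvector v = (-1,-2); generalized eigenvector w with (A-λI)w=v is (-1,-3).
General solution: e^(-t)[C_1·v + C_2·(t·v + w)].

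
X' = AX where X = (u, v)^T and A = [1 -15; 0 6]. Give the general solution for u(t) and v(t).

Coefficient matrix A = [[1, -15], [0, 6]].
Characteristic polynomial det(A - λI) = λ^2 - 7λ + 6 = 0.
Eigenvalues λ = 6, 1.
For λ=6: (A-λI) row 1 is [-5, -15], so an eigenvector is (-3, 1).
For λ=1: (A-λI) row 1 is [0, -15], so an eigenvector is (-1, 0).
General solution: K_1e^(6t)(-3,1) + K_2e^(t)(-1,0).

u(t) = -3K_1e^(6t) - K_2e^(t), v(t) = K_1e^(6t)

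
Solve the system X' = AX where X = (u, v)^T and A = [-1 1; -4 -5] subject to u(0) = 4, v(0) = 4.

Coefficient matrix A = [[-1, 1], [-4, -5]].
Characteristic polynomial det(A - λI) = λ^2 + 6λ + 9 = 0.
Single eigenvalue λ = -3 with algebraic multiplicity 2.
Eigenvector v = (1,-2); generalized eigenvector w with (A-λI)w=v is (2,-3).
General solution: e^(-3t)[C_1·v + C_2·(t·v + w)].
Applying u(0)=4, v(0)=4 gives C_1=-20, C_2=12.

u(t) = 12te^(-3t) + 4e^(-3t), v(t) = -24te^(-3t) + 4e^(-3t)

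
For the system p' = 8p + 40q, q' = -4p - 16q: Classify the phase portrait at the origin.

stable spiral

A = [[8,40],[-4,-16]]; det(A-λI) = λ^2 + 8λ + 32.
λ = -4 ± 4i: negative real part.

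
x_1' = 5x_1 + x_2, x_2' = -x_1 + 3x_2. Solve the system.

x_1(t) = -K_1e^(4t) - K_2te^(4t) + 2K_2e^(4t), x_2(t) = K_1e^(4t) + K_2te^(4t) - 3K_2e^(4t)

Coefficient matrix A = [[5, 1], [-1, 3]].
Characteristic polynomial det(A - λI) = λ^2 - 8λ + 16 = 0.
Single eigenvalue λ = 4 with algebraic multiplicity 2.
Eigenvector v = (-1,1); generalized eigenvector w with (A-λI)w=v is (2,-3).
General solution: e^(4t)[K_1·v + K_2·(t·v + w)].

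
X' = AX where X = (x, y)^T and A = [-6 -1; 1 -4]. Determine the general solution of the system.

x(t) = -C_1e^(-5t) - C_2te^(-5t) - 2C_2e^(-5t), y(t) = C_1e^(-5t) + C_2te^(-5t) + 3C_2e^(-5t)

Coefficient matrix A = [[-6, -1], [1, -4]].
Characteristic polynomial det(A - λI) = λ^2 + 10λ + 25 = 0.
Single eigenvalue λ = -5 with algebraic multiplicity 2.
Eigenvector v = (-1,1); generalized eigenvector w with (A-λI)w=v is (-2,3).
General solution: e^(-5t)[C_1·v + C_2·(t·v + w)].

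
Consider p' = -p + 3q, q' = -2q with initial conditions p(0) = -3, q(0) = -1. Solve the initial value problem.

Coefficient matrix A = [[-1, 3], [0, -2]].
Characteristic polynomial det(A - λI) = λ^2 + 3λ + 2 = 0.
Eigenvalues λ = -2, -1.
For λ=-2: (A-λI) row 1 is [1, 3], so an eigenvector is (3, -1).
For λ=-1: (A-λI) row 1 is [0, 3], so an eigenvector is (1, 0).
General solution: C_1e^(-2t)(3,-1) + C_2e^(-t)(1,0).
Applying p(0)=-3, q(0)=-1 gives C_1=1, C_2=-6.

p(t) = -6e^(-t) + 3e^(-2t), q(t) = -e^(-2t)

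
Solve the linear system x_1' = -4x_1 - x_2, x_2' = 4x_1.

Coefficient matrix A = [[-4, -1], [4, 0]].
Characteristic polynomial det(A - λI) = λ^2 + 4λ + 4 = 0.
Single eigenvalue λ = -2 with algebraic multiplicity 2.
Eigenvector v = (1,-2); generalized eigenvector w with (A-λI)w=v is (0,-1).
General solution: e^(-2t)[K_1·v + K_2·(t·v + w)].

x_1(t) = K_1e^(-2t) + K_2te^(-2t), x_2(t) = -2K_1e^(-2t) - 2K_2te^(-2t) - K_2e^(-2t)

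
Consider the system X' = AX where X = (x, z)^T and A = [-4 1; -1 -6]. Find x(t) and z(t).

Coefficient matrix A = [[-4, 1], [-1, -6]].
Characteristic polynomial det(A - λI) = λ^2 + 10λ + 25 = 0.
Single eigenvalue λ = -5 with algebraic multiplicity 2.
Eigenvector v = (-1,1); generalized eigenvector w with (A-λI)w=v is (-3,2).
General solution: e^(-5t)[c_1·v + c_2·(t·v + w)].

x(t) = -c_1e^(-5t) - c_2te^(-5t) - 3c_2e^(-5t), z(t) = c_1e^(-5t) + c_2te^(-5t) + 2c_2e^(-5t)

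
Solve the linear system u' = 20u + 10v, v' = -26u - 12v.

u(t) = -2K_1e^(4t)sin(2t) + K_1e^(4t)cos(2t) + K_2e^(4t)sin(2t) + 2K_2e^(4t)cos(2t), v(t) = 3K_1e^(4t)sin(2t) - 2K_1e^(4t)cos(2t) - 2K_2e^(4t)sin(2t) - 3K_2e^(4t)cos(2t)

Coefficient matrix A = [[20, 10], [-26, -12]].
Characteristic polynomial det(A - λI) = λ^2 - 8λ + 20 = 0.
Eigenvalues λ = 4 ± 2i (complex conjugate pair).
For λ=4+2i: an eigenvector is (1,-2) - i(-2,3) = (1 + 2i, -2 - 3i).
A real fundamental pair from Re and Im of e^((4+2i)t)v: X_1 = e^(4t)(cos(2t)·(1,-2) + sin(2t)·(-2,3)), X_2 = e^(4t)(sin(2t)·(1,-2) - cos(2t)·(-2,3)).
General solution: K_1X_1 + K_2X_2.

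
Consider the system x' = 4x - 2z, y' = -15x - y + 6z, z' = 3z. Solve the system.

Coefficient matrix A = [[4, 0, -2], [-15, -1, 6], [0, 0, 3]].
det(A - λI) = 0 gives eigenvalues λ = 4, -1, 3.
For λ=4: eigenvector (1,-3,0).
For λ=-1: eigenvector (0,1,0).
For λ=3: eigenvector (2,-6,1).
General solution: K_1e^(4t)(1,-3,0) + K_2e^(-t)(0,1,0) + K_3e^(3t)(2,-6,1).

x(t) = K_1e^(4t) + 2K_3e^(3t), y(t) = -3K_1e^(4t) + K_2e^(-t) - 6K_3e^(3t), z(t) = K_3e^(3t)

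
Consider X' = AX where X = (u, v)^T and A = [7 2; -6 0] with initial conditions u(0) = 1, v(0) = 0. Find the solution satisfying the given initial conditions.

Coefficient matrix A = [[7, 2], [-6, 0]].
Characteristic polynomial det(A - λI) = λ^2 - 7λ + 12 = 0.
Eigenvalues λ = 4, 3.
For λ=4: (A-λI) row 1 is [3, 2], so an eigenvector is (2, -3).
For λ=3: (A-λI) row 1 is [4, 2], so an eigenvector is (1, -2).
General solution: K_1e^(4t)(2,-3) + K_2e^(3t)(1,-2).
Applying u(0)=1, v(0)=0 gives K_1=2, K_2=-3.

u(t) = 4e^(4t) - 3e^(3t), v(t) = -6e^(4t) + 6e^(3t)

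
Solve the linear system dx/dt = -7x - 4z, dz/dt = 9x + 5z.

Coefficient matrix A = [[-7, -4], [9, 5]].
Characteristic polynomial det(A - λI) = λ^2 + 2λ + 1 = 0.
Single eigenvalue λ = -1 with algebraic multiplicity 2.
Eigenvector v = (2,-3); generalized eigenvector w with (A-λI)w=v is (1,-2).
General solution: e^(-t)[C_1·v + C_2·(t·v + w)].

x(t) = 2C_1e^(-t) + 2C_2te^(-t) + C_2e^(-t), z(t) = -3C_1e^(-t) - 3C_2te^(-t) - 2C_2e^(-t)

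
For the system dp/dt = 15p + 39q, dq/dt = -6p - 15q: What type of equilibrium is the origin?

A = [[15,39],[-6,-15]]; det(A-λI) = λ^2 + 9.
λ = 0 ± 3i: zero real part.

center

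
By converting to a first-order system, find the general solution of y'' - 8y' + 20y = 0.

Let x_1 = y, x_2 = y'. Then x_1' = x_2 and x_2' = -20x_1 + 8x_2.
A = [[0,1],[-20,8]]; det(A-λI) = λ^2 - 8λ + 20.
Eigenvalues λ = 4 ± 2i.

y(t) = K_1e^(4t)cos(2t) + K_2e^(4t)sin(2t)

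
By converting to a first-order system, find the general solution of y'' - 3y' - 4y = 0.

y(t) = C_1e^(-t) + C_2e^(4t)

Let x_1 = y, x_2 = y'. Then x_1' = x_2 and x_2' = 4x_1 + 3x_2.
A = [[0,1],[4,3]]; det(A-λI) = λ^2 - 3λ - 4.
Eigenvalues λ = -1, 4 with eigenvectors (1,-1), (1,4).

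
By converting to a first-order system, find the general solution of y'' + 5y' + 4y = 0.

y(t) = c_1e^(-t) + c_2e^(-4t)

Let x_1 = y, x_2 = y'. Then x_1' = x_2 and x_2' = -4x_1 - 5x_2.
A = [[0,1],[-4,-5]]; det(A-λI) = λ^2 + 5λ + 4.
Eigenvalues λ = -1, -4 with eigenvectors (1,-1), (1,-4).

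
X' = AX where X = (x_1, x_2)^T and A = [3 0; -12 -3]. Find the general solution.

Coefficient matrix A = [[3, 0], [-12, -3]].
Characteristic polynomial det(A - λI) = λ^2 - 9 = 0.
Eigenvalues λ = 3, -3.
For λ=3: (A-λI) row 2 is [-12, -6], so an eigenvector is (1, -2).
For λ=-3: (A-λI) row 1 is [6, 0], so an eigenvector is (0, 1).
General solution: C_1e^(3t)(1,-2) + C_2e^(-3t)(0,1).

x_1(t) = C_1e^(3t), x_2(t) = -2C_1e^(3t) + C_2e^(-3t)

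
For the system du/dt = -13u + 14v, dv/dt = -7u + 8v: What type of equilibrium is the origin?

A = [[-13,14],[-7,8]]; det(A-λI) = λ^2 + 5λ - 6.
λ = -6, 1: opposite signs.

saddle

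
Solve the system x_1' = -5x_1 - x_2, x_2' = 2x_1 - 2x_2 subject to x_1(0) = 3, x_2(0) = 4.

x_1(t) = -7e^(-3t) + 10e^(-4t), x_2(t) = 14e^(-3t) - 10e^(-4t)

Coefficient matrix A = [[-5, -1], [2, -2]].
Characteristic polynomial det(A - λI) = λ^2 + 7λ + 12 = 0.
Eigenvalues λ = -3, -4.
For λ=-3: (A-λI) row 1 is [-2, -1], so an eigenvector is (-1, 2).
For λ=-4: (A-λI) row 1 is [-1, -1], so an eigenvector is (-1, 1).
General solution: K_1e^(-3t)(-1,2) + K_2e^(-4t)(-1,1).
Applying x_1(0)=3, x_2(0)=4 gives K_1=7, K_2=-10.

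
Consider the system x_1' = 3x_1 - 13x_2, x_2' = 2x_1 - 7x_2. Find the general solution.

x_1(t) = 3c_1e^(-2t)sin(t) - 2c_1e^(-2t)cos(t) - 2c_2e^(-2t)sin(t) - 3c_2e^(-2t)cos(t), x_2(t) = c_1e^(-2t)sin(t) - c_1e^(-2t)cos(t) - c_2e^(-2t)sin(t) - c_2e^(-2t)cos(t)

Coefficient matrix A = [[3, -13], [2, -7]].
Characteristic polynomial det(A - λI) = λ^2 + 4λ + 5 = 0.
Eigenvalues λ = -2 ± i (complex conjugate pair).
For λ=-2+i: an eigenvector is (-2,-1) - i(3,1) = (-2 - 3i, -1 - i).
A real fundamental pair from Re and Im of e^((-2+i)t)v: X_1 = e^(-2t)(cos(t)·(-2,-1) + sin(t)·(3,1)), X_2 = e^(-2t)(sin(t)·(-2,-1) - cos(t)·(3,1)).
General solution: c_1X_1 + c_2X_2.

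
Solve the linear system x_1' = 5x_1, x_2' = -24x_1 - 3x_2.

x_1(t) = -C_2e^(5t), x_2(t) = C_1e^(-3t) + 3C_2e^(5t)

Coefficient matrix A = [[5, 0], [-24, -3]].
Characteristic polynomial det(A - λI) = λ^2 - 2λ - 15 = 0.
Eigenvalues λ = -3, 5.
For λ=-3: (A-λI) row 1 is [8, 0], so an eigenvector is (0, 1).
For λ=5: (A-λI) row 2 is [-24, -8], so an eigenvector is (-1, 3).
General solution: C_1e^(-3t)(0,1) + C_2e^(5t)(-1,3).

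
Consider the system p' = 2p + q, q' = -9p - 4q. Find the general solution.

Coefficient matrix A = [[2, 1], [-9, -4]].
Characteristic polynomial det(A - λI) = λ^2 + 2λ + 1 = 0.
Single eigenvalue λ = -1 with algebraic multiplicity 2.
Eigenvector v = (1,-3); generalized eigenvector w with (A-λI)w=v is (1,-2).
General solution: e^(-t)[c_1·v + c_2·(t·v + w)].

p(t) = c_1e^(-t) + c_2te^(-t) + c_2e^(-t), q(t) = -3c_1e^(-t) - 3c_2te^(-t) - 2c_2e^(-t)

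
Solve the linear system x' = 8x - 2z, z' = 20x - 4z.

x(t) = c_1e^(2t)cos(2t) + c_2e^(2t)sin(2t), z(t) = c_1e^(2t)sin(2t) + 3c_1e^(2t)cos(2t) + 3c_2e^(2t)sin(2t) - c_2e^(2t)cos(2t)

Coefficient matrix A = [[8, -2], [20, -4]].
Characteristic polynomial det(A - λI) = λ^2 - 4λ + 8 = 0.
Eigenvalues λ = 2 ± 2i (complex conjugate pair).
For λ=2+2i: an eigenvector is (1,3) - i(0,1) = (1, 3 - i).
A real fundamental pair from Re and Im of e^((2+2i)t)v: X_1 = e^(2t)(cos(2t)·(1,3) + sin(2t)·(0,1)), X_2 = e^(2t)(sin(2t)·(1,3) - cos(2t)·(0,1)).
General solution: c_1X_1 + c_2X_2.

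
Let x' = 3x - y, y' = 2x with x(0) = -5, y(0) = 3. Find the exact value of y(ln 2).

A = [[3,-1],[2,0]]; eigenvalues λ = 2, 1.
Eigenvectors: (1,1) for λ=2, (1,2) for λ=1.
From the initial condition, c_1 = -13, c_2 = 8.
y(ln 2) = (-13)(2^2)(1) + (8)(2^1)(2) = -20.

-20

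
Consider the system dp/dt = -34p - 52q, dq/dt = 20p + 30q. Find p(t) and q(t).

Coefficient matrix A = [[-34, -52], [20, 30]].
Characteristic polynomial det(A - λI) = λ^2 + 4λ + 20 = 0.
Eigenvalues λ = -2 ± 4i (complex conjugate pair).
For λ=-2+4i: an eigenvector is (3,-2) - i(2,-1) = (3 - 2i, -2 + i).
A real fundamental pair from Re and Im of e^((-2+4i)t)v: X_1 = e^(-2t)(cos(4t)·(3,-2) + sin(4t)·(2,-1)), X_2 = e^(-2t)(sin(4t)·(3,-2) - cos(4t)·(2,-1)).
General solution: c_1X_1 + c_2X_2.

p(t) = 2c_1e^(-2t)sin(4t) + 3c_1e^(-2t)cos(4t) + 3c_2e^(-2t)sin(4t) - 2c_2e^(-2t)cos(4t), q(t) = -c_1e^(-2t)sin(4t) - 2c_1e^(-2t)cos(4t) - 2c_2e^(-2t)sin(4t) + c_2e^(-2t)cos(4t)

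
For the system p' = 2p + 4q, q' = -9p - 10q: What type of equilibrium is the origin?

stable improper node

A = [[2,4],[-9,-10]]; det(A-λI) = λ^2 + 8λ + 16.
repeated λ = -4 with a single eigenvector.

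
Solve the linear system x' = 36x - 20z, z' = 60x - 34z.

Coefficient matrix A = [[36, -20], [60, -34]].
Characteristic polynomial det(A - λI) = λ^2 - 2λ - 24 = 0.
Eigenvalues λ = 6, -4.
For λ=6: (A-λI) row 1 is [30, -20], so an eigenvector is (2, 3).
For λ=-4: (A-λI) row 1 is [40, -20], so an eigenvector is (-1, -2).
General solution: C_1e^(6t)(2,3) + C_2e^(-4t)(-1,-2).

x(t) = 2C_1e^(6t) - C_2e^(-4t), z(t) = 3C_1e^(6t) - 2C_2e^(-4t)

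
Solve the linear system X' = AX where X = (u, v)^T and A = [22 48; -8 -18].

u(t) = -3C_1e^(6t) - 2C_2e^(-2t), v(t) = C_1e^(6t) + C_2e^(-2t)

Coefficient matrix A = [[22, 48], [-8, -18]].
Characteristic polynomial det(A - λI) = λ^2 - 4λ - 12 = 0.
Eigenvalues λ = 6, -2.
For λ=6: (A-λI) row 1 is [16, 48], so an eigenvector is (-3, 1).
For λ=-2: (A-λI) row 1 is [24, 48], so an eigenvector is (-2, 1).
General solution: C_1e^(6t)(-3,1) + C_2e^(-2t)(-2,1).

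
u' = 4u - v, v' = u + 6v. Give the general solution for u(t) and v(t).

Coefficient matrix A = [[4, -1], [1, 6]].
Characteristic polynomial det(A - λI) = λ^2 - 10λ + 25 = 0.
Single eigenvalue λ = 5 with algebraic multiplicity 2.
Eigenvector v = (1,-1); generalized eigenvector w with (A-λI)w=v is (0,-1).
General solution: e^(5t)[K_1·v + K_2·(t·v + w)].

u(t) = K_1e^(5t) + K_2te^(5t), v(t) = -K_1e^(5t) - K_2te^(5t) - K_2e^(5t)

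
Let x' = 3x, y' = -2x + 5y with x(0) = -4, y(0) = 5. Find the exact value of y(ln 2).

A = [[3,0],[-2,5]]; eigenvalues λ = 3, 5.
Eigenvectors: (-1,-1) for λ=3, (0,1) for λ=5.
From the initial condition, c_1 = 4, c_2 = 9.
y(ln 2) = (4)(2^3)(-1) + (9)(2^5)(1) = 256.

256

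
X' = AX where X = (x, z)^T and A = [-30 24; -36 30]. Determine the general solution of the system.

x(t) = c_1e^(-6t) + 2c_2e^(6t), z(t) = c_1e^(-6t) + 3c_2e^(6t)

Coefficient matrix A = [[-30, 24], [-36, 30]].
Characteristic polynomial det(A - λI) = λ^2 - 36 = 0.
Eigenvalues λ = -6, 6.
For λ=-6: (A-λI) row 1 is [-24, 24], so an eigenvector is (1, 1).
For λ=6: (A-λI) row 1 is [-36, 24], so an eigenvector is (2, 3).
General solution: c_1e^(-6t)(1,1) + c_2e^(6t)(2,3).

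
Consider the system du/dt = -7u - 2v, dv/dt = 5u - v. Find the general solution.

Coefficient matrix A = [[-7, -2], [5, -1]].
Characteristic polynomial det(A - λI) = λ^2 + 8λ + 17 = 0.
Eigenvalues λ = -4 ± i (complex conjugate pair).
For λ=-4+i: an eigenvector is (1,-1) - i(-1,2) = (1 + i, -1 - 2i).
A real fundamental pair from Re and Im of e^((-4+i)t)v: X_1 = e^(-4t)(cos(t)·(1,-1) + sin(t)·(-1,2)), X_2 = e^(-4t)(sin(t)·(1,-1) - cos(t)·(-1,2)).
General solution: K_1X_1 + K_2X_2.

u(t) = -K_1e^(-4t)sin(t) + K_1e^(-4t)cos(t) + K_2e^(-4t)sin(t) + K_2e^(-4t)cos(t), v(t) = 2K_1e^(-4t)sin(t) - K_1e^(-4t)cos(t) - K_2e^(-4t)sin(t) - 2K_2e^(-4t)cos(t)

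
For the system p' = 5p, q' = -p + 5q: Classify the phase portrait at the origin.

A = [[5,0],[-1,5]]; det(A-λI) = λ^2 - 10λ + 25.
repeated λ = 5 with a single eigenvector.

unstable improper node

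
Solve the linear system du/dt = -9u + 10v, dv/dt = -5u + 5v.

Coefficient matrix A = [[-9, 10], [-5, 5]].
Characteristic polynomial det(A - λI) = λ^2 + 4λ + 5 = 0.
Eigenvalues λ = -2 ± i (complex conjugate pair).
For λ=-2+i: an eigenvector is (1,1) - i(3,2) = (1 - 3i, 1 - 2i).
A real fundamental pair from Re and Im of e^((-2+i)t)v: X_1 = e^(-2t)(cos(t)·(1,1) + sin(t)·(3,2)), X_2 = e^(-2t)(sin(t)·(1,1) - cos(t)·(3,2)).
General solution: c_1X_1 + c_2X_2.

u(t) = 3c_1e^(-2t)sin(t) + c_1e^(-2t)cos(t) + c_2e^(-2t)sin(t) - 3c_2e^(-2t)cos(t), v(t) = 2c_1e^(-2t)sin(t) + c_1e^(-2t)cos(t) + c_2e^(-2t)sin(t) - 2c_2e^(-2t)cos(t)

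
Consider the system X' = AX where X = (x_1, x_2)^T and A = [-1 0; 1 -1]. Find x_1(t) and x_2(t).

Coefficient matrix A = [[-1, 0], [1, -1]].
Characteristic polynomial det(A - λI) = λ^2 + 2λ + 1 = 0.
Single eigenvalue λ = -1 with algebraic multiplicity 2.
Eigenvector v = (0,-1); generalized eigenvector w with (A-λI)w=v is (-1,-3).
General solution: e^(-t)[C_1·v + C_2·(t·v + w)].

x_1(t) = -C_2e^(-t), x_2(t) = -C_1e^(-t) - C_2te^(-t) - 3C_2e^(-t)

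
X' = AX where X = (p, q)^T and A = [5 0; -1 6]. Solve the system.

Coefficient matrix A = [[5, 0], [-1, 6]].
Characteristic polynomial det(A - λI) = λ^2 - 11λ + 30 = 0.
Eigenvalues λ = 6, 5.
For λ=6: (A-λI) row 1 is [-1, 0], so an eigenvector is (0, -1).
For λ=5: (A-λI) row 2 is [-1, 1], so an eigenvector is (1, 1).
General solution: K_1e^(6t)(0,-1) + K_2e^(5t)(1,1).

p(t) = K_2e^(5t), q(t) = -K_1e^(6t) + K_2e^(5t)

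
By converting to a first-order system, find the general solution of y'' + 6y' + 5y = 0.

y(t) = c_1e^(-5t) + c_2e^(-t)

Let x_1 = y, x_2 = y'. Then x_1' = x_2 and x_2' = -5x_1 - 6x_2.
A = [[0,1],[-5,-6]]; det(A-λI) = λ^2 + 6λ + 5.
Eigenvalues λ = -5, -1 with eigenvectors (1,-5), (1,-1).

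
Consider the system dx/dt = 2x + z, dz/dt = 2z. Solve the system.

x(t) = c_1e^(2t) + c_2te^(2t) - c_2e^(2t), z(t) = c_2e^(2t)

Coefficient matrix A = [[2, 1], [0, 2]].
Characteristic polynomial det(A - λI) = λ^2 - 4λ + 4 = 0.
Single eigenvalue λ = 2 with algebraic multiplicity 2.
Eigenvector v = (1,0); generalized eigenvector w with (A-λI)w=v is (-1,1).
General solution: e^(2t)[c_1·v + c_2·(t·v + w)].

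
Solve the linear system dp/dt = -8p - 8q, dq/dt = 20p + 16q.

p(t) = K_1e^(4t)sin(4t) - K_1e^(4t)cos(4t) - K_2e^(4t)sin(4t) - K_2e^(4t)cos(4t), q(t) = -2K_1e^(4t)sin(4t) + K_1e^(4t)cos(4t) + K_2e^(4t)sin(4t) + 2K_2e^(4t)cos(4t)

Coefficient matrix A = [[-8, -8], [20, 16]].
Characteristic polynomial det(A - λI) = λ^2 - 8λ + 32 = 0.
Eigenvalues λ = 4 ± 4i (complex conjugate pair).
For λ=4+4i: an eigenvector is (-1,1) - i(1,-2) = (-1 - i, 1 + 2i).
A real fundamental pair from Re and Im of e^((4+4i)t)v: X_1 = e^(4t)(cos(4t)·(-1,1) + sin(4t)·(1,-2)), X_2 = e^(4t)(sin(4t)·(-1,1) - cos(4t)·(1,-2)).
General solution: K_1X_1 + K_2X_2.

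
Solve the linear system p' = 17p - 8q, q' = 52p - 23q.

p(t) = -K_1e^(-3t)sin(4t) - K_1e^(-3t)cos(4t) - K_2e^(-3t)sin(4t) + K_2e^(-3t)cos(4t), q(t) = -3K_1e^(-3t)sin(4t) - 2K_1e^(-3t)cos(4t) - 2K_2e^(-3t)sin(4t) + 3K_2e^(-3t)cos(4t)

Coefficient matrix A = [[17, -8], [52, -23]].
Characteristic polynomial det(A - λI) = λ^2 + 6λ + 25 = 0.
Eigenvalues λ = -3 ± 4i (complex conjugate pair).
For λ=-3+4i: an eigenvector is (-1,-2) - i(-1,-3) = (-1 + i, -2 + 3i).
A real fundamental pair from Re and Im of e^((-3+4i)t)v: X_1 = e^(-3t)(cos(4t)·(-1,-2) + sin(4t)·(-1,-3)), X_2 = e^(-3t)(sin(4t)·(-1,-2) - cos(4t)·(-1,-3)).
General solution: K_1X_1 + K_2X_2.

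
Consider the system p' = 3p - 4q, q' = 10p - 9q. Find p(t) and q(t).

Coefficient matrix A = [[3, -4], [10, -9]].
Characteristic polynomial det(A - λI) = λ^2 + 6λ + 13 = 0.
Eigenvalues λ = -3 ± 2i (complex conjugate pair).
For λ=-3+2i: an eigenvector is (1,1) - i(1,2) = (1 - i, 1 - 2i).
A real fundamental pair from Re and Im of e^((-3+2i)t)v: X_1 = e^(-3t)(cos(2t)·(1,1) + sin(2t)·(1,2)), X_2 = e^(-3t)(sin(2t)·(1,1) - cos(2t)·(1,2)).
General solution: K_1X_1 + K_2X_2.

p(t) = K_1e^(-3t)sin(2t) + K_1e^(-3t)cos(2t) + K_2e^(-3t)sin(2t) - K_2e^(-3t)cos(2t), q(t) = 2K_1e^(-3t)sin(2t) + K_1e^(-3t)cos(2t) + K_2e^(-3t)sin(2t) - 2K_2e^(-3t)cos(2t)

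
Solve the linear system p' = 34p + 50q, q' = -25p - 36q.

Coefficient matrix A = [[34, 50], [-25, -36]].
Characteristic polynomial det(A - λI) = λ^2 + 2λ + 26 = 0.
Eigenvalues λ = -1 ± 5i (complex conjugate pair).
For λ=-1+5i: an eigenvector is (3,-2) - i(1,-1) = (3 - i, -2 + i).
A real fundamental pair from Re and Im of e^((-1+5i)t)v: X_1 = e^(-t)(cos(5t)·(3,-2) + sin(5t)·(1,-1)), X_2 = e^(-t)(sin(5t)·(3,-2) - cos(5t)·(1,-1)).
General solution: K_1X_1 + K_2X_2.

p(t) = K_1e^(-t)sin(5t) + 3K_1e^(-t)cos(5t) + 3K_2e^(-t)sin(5t) - K_2e^(-t)cos(5t), q(t) = -K_1e^(-t)sin(5t) - 2K_1e^(-t)cos(5t) - 2K_2e^(-t)sin(5t) + K_2e^(-t)cos(5t)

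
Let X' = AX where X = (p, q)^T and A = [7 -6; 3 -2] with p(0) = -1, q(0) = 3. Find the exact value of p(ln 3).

-627

A = [[7,-6],[3,-2]]; eigenvalues λ = 1, 4.
Eigenvectors: (-1,-1) for λ=1, (2,1) for λ=4.
From the initial condition, c_1 = -7, c_2 = -4.
p(ln 3) = (-7)(3^1)(-1) + (-4)(3^4)(2) = -627.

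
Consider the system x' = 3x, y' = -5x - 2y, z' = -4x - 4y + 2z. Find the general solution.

Coefficient matrix A = [[3, 0, 0], [-5, -2, 0], [-4, -4, 2]].
det(A - λI) = 0 gives eigenvalues λ = 3, 2, -2.
For λ=3: eigenvector (1,-1,0).
For λ=2: eigenvector (0,0,1).
For λ=-2: eigenvector (0,1,1).
General solution: c_1e^(3t)(1,-1,0) + c_2e^(2t)(0,0,1) + c_3e^(-2t)(0,1,1).

x(t) = c_1e^(3t), y(t) = -c_1e^(3t) + c_3e^(-2t), z(t) = c_2e^(2t) + c_3e^(-2t)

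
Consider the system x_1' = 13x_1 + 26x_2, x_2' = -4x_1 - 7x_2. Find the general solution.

x_1(t) = 2K_1e^(3t)sin(2t) + 3K_1e^(3t)cos(2t) + 3K_2e^(3t)sin(2t) - 2K_2e^(3t)cos(2t), x_2(t) = -K_1e^(3t)sin(2t) - K_1e^(3t)cos(2t) - K_2e^(3t)sin(2t) + K_2e^(3t)cos(2t)

Coefficient matrix A = [[13, 26], [-4, -7]].
Characteristic polynomial det(A - λI) = λ^2 - 6λ + 13 = 0.
Eigenvalues λ = 3 ± 2i (complex conjugate pair).
For λ=3+2i: an eigenvector is (3,-1) - i(2,-1) = (3 - 2i, -1 + i).
A real fundamental pair from Re and Im of e^((3+2i)t)v: X_1 = e^(3t)(cos(2t)·(3,-1) + sin(2t)·(2,-1)), X_2 = e^(3t)(sin(2t)·(3,-1) - cos(2t)·(2,-1)).
General solution: K_1X_1 + K_2X_2.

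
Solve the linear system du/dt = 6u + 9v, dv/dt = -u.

Coefficient matrix A = [[6, 9], [-1, 0]].
Characteristic polynomial det(A - λI) = λ^2 - 6λ + 9 = 0.
Single eigenvalue λ = 3 with algebraic multiplicity 2.
Eigenvector v = (-3,1); generalized eigenvector w with (A-λI)w=v is (2,-1).
General solution: e^(3t)[C_1·v + C_2·(t·v + w)].

u(t) = -3C_1e^(3t) - 3C_2te^(3t) + 2C_2e^(3t), v(t) = C_1e^(3t) + C_2te^(3t) - C_2e^(3t)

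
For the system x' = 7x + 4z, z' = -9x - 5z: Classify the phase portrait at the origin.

A = [[7,4],[-9,-5]]; det(A-λI) = λ^2 - 2λ + 1.
repeated λ = 1 with a single eigenvector.

unstable improper node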